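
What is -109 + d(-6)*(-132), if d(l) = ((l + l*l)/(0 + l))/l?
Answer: -219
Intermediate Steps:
d(l) = (l + l²)/l² (d(l) = ((l + l²)/l)/l = (l + l²)/l²)
-109 + d(-6)*(-132) = -109 + ((1 - 6)/(-6))*(-132) = -109 - ⅙*(-5)*(-132) = -109 + (⅚)*(-132) = -109 - 110 = -219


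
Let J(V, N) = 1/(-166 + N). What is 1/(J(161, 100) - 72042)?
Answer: -66/4754773 ≈ -1.3881e-5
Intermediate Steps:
1/(J(161, 100) - 72042) = 1/(1/(-166 + 100) - 72042) = 1/(1/(-66) - 72042) = 1/(-1/66 - 72042) = 1/(-4754773/66) = -66/4754773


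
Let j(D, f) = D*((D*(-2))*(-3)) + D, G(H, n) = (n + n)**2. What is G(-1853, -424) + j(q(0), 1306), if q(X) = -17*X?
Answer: 719104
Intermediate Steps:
G(H, n) = 4*n**2 (G(H, n) = (2*n)**2 = 4*n**2)
j(D, f) = D + 6*D**2 (j(D, f) = D*(-2*D*(-3)) + D = D*(6*D) + D = 6*D**2 + D = D + 6*D**2)
G(-1853, -424) + j(q(0), 1306) = 4*(-424)**2 + (-17*0)*(1 + 6*(-17*0)) = 4*179776 + 0*(1 + 6*0) = 719104 + 0*(1 + 0) = 719104 + 0*1 = 719104 + 0 = 719104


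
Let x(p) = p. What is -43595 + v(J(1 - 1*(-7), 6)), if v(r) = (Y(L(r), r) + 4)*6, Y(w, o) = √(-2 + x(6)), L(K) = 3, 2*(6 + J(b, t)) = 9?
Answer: -43559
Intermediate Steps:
J(b, t) = -3/2 (J(b, t) = -6 + (½)*9 = -6 + 9/2 = -3/2)
Y(w, o) = 2 (Y(w, o) = √(-2 + 6) = √4 = 2)
v(r) = 36 (v(r) = (2 + 4)*6 = 6*6 = 36)
-43595 + v(J(1 - 1*(-7), 6)) = -43595 + 36 = -43559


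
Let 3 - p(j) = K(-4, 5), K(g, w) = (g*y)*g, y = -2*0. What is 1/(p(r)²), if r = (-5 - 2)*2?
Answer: ⅑ ≈ 0.11111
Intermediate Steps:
y = 0
K(g, w) = 0 (K(g, w) = (g*0)*g = 0*g = 0)
r = -14 (r = -7*2 = -14)
p(j) = 3 (p(j) = 3 - 1*0 = 3 + 0 = 3)
1/(p(r)²) = 1/(3²) = 1/9 = ⅑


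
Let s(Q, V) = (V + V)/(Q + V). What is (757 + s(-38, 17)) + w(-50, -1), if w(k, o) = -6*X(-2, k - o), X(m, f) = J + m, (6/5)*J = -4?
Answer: 16535/21 ≈ 787.38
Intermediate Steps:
J = -10/3 (J = (⅚)*(-4) = -10/3 ≈ -3.3333)
X(m, f) = -10/3 + m
s(Q, V) = 2*V/(Q + V) (s(Q, V) = (2*V)/(Q + V) = 2*V/(Q + V))
w(k, o) = 32 (w(k, o) = -6*(-10/3 - 2) = -6*(-16/3) = 32)
(757 + s(-38, 17)) + w(-50, -1) = (757 + 2*17/(-38 + 17)) + 32 = (757 + 2*17/(-21)) + 32 = (757 + 2*17*(-1/21)) + 32 = (757 - 34/21) + 32 = 15863/21 + 32 = 16535/21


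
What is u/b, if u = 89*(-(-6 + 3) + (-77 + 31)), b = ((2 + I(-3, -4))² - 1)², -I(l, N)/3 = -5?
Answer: -3827/82944 ≈ -0.046140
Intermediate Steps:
I(l, N) = 15 (I(l, N) = -3*(-5) = 15)
b = 82944 (b = ((2 + 15)² - 1)² = (17² - 1)² = (289 - 1)² = 288² = 82944)
u = -3827 (u = 89*(-1*(-3) - 46) = 89*(3 - 46) = 89*(-43) = -3827)
u/b = -3827/82944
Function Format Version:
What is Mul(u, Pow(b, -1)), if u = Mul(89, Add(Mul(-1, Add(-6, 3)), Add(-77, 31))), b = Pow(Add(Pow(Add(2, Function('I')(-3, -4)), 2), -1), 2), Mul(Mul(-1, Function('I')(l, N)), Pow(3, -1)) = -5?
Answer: Rational(-3827, 82944) ≈ -0.046140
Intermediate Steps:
Function('I')(l, N) = 15 (Function('I')(l, N) = Mul(-3, -5) = 15)
b = 82944 (b = Pow(Add(Pow(Add(2, 15), 2), -1), 2) = Pow(Add(Pow(17, 2), -1), 2) = Pow(Add(289, -1), 2) = Pow(288, 2) = 82944)
u = -3827 (u = Mul(89, Add(Mul(-1, -3), -46)) = Mul(89, Add(3, -46)) = Mul(89, -43) = -3827)
Mul(u, Pow(b, -1)) = Mul(-3827, Pow(82944, -1)) = Mul(-3827, Rational(1, 82944)) = Rational(-3827, 82944)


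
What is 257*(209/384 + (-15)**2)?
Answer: 22258513/384 ≈ 57965.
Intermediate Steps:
257*(209/384 + (-15)**2) = 257*(209*(1/384) + 225) = 257*(209/384 + 225) = 257*(86609/384) = 22258513/384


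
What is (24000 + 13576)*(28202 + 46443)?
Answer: 2804860520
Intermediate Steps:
(24000 + 13576)*(28202 + 46443) = 37576*74645 = 2804860520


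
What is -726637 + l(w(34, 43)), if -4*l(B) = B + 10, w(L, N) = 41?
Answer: -2906599/4 ≈ -7.2665e+5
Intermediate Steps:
l(B) = -5/2 - B/4 (l(B) = -(B + 10)/4 = -(10 + B)/4 = -5/2 - B/4)
-726637 + l(w(34, 43)) = -726637 + (-5/2 - 1/4*41) = -726637 + (-5/2 - 41/4) = -726637 - 51/4 = -2906599/4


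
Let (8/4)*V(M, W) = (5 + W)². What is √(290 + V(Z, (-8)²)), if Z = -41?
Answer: 7*√218/2 ≈ 51.677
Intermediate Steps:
V(M, W) = (5 + W)²/2
√(290 + V(Z, (-8)²)) = √(290 + (5 + (-8)²)²/2) = √(290 + (5 + 64)²/2) = √(290 + (½)*69²) = √(290 + (½)*4761) = √(290 + 4761/2) = √(5341/2) = 7*√218/2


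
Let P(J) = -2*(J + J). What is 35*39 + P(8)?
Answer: 1333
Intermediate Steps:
P(J) = -4*J
35*39 + P(8) = 35*39 - 4*8 = 1365 - 32 = 1333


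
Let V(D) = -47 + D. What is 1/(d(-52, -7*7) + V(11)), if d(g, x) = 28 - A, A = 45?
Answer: -1/53 ≈ -0.018868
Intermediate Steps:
d(g, x) = -17 (d(g, x) = 28 - 1*45 = 28 - 45 = -17)
1/(d(-52, -7*7) + V(11)) = 1/(-17 + (-47 + 11)) = 1/(-17 - 36) = 1/(-53) = -1/53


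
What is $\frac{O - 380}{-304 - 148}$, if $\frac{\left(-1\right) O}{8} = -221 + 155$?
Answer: $- \frac{37}{113} \approx -0.32743$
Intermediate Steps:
$O = 528$ ($O = - 8 \left(-221 + 155\right) = \left(-8\right) \left(-66\right) = 528$)
$\frac{O - 380}{-304 - 148} = \frac{528 - 380}{-304 - 148} = \frac{148}{-452} = 148 \left(- \frac{1}{452}\right) = - \frac{37}{113}$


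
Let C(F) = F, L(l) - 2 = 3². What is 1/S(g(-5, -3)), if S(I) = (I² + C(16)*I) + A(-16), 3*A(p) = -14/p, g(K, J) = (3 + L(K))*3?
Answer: 24/58471 ≈ 0.00041046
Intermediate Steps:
L(l) = 11 (L(l) = 2 + 3² = 2 + 9 = 11)
g(K, J) = 42 (g(K, J) = (3 + 11)*3 = 14*3 = 42)
A(p) = -14/(3*p) (A(p) = (-14/p)/3 = -14/(3*p))
S(I) = 7/24 + I² + 16*I (S(I) = (I² + 16*I) - 14/3/(-16) = (I² + 16*I) - 14/3*(-1/16) = (I² + 16*I) + 7/24 = 7/24 + I² + 16*I)
1/S(g(-5, -3)) = 1/(7/24 + 42² + 16*42) = 1/(7/24 + 1764 + 672) = 1/(58471/24) = 24/58471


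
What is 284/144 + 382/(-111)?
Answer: -1957/1332 ≈ -1.4692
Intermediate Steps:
284/144 + 382/(-111) = 284*(1/144) + 382*(-1/111) = 71/36 - 382/111 = -1957/1332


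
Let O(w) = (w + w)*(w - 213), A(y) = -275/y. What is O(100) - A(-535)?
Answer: -2418255/107 ≈ -22601.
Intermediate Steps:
O(w) = 2*w*(-213 + w) (O(w) = (2*w)*(-213 + w) = 2*w*(-213 + w))
O(100) - A(-535) = 2*100*(-213 + 100) - (-275)/(-535) = 2*100*(-113) - (-275)*(-1)/535 = -22600 - 1*55/107 = -22600 - 55/107 = -2418255/107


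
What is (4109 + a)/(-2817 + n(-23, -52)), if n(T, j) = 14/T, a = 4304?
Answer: -193499/64805 ≈ -2.9859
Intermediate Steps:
(4109 + a)/(-2817 + n(-23, -52)) = (4109 + 4304)/(-2817 + 14/(-23)) = 8413/(-2817 + 14*(-1/23)) = 8413/(-2817 - 14/23) = 8413/(-64805/23) = 8413*(-23/64805) = -193499/64805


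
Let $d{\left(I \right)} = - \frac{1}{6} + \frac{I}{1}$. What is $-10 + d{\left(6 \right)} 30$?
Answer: $165$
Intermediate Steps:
$d{\left(I \right)} = - \frac{1}{6} + I$ ($d{\left(I \right)} = \left(-1\right) \frac{1}{6} + I 1 = - \frac{1}{6} + I$)
$-10 + d{\left(6 \right)} 30 = -10 + \left(- \frac{1}{6} + 6\right) 30 = -10 + \frac{35}{6} \cdot 30 = -10 + 175 = 165$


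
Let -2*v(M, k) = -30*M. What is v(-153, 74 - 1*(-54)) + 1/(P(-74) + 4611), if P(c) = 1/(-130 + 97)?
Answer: -349211757/152162 ≈ -2295.0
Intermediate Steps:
P(c) = -1/33 (P(c) = 1/(-33) = -1/33)
v(M, k) = 15*M (v(M, k) = -(-15)*M = 15*M)
v(-153, 74 - 1*(-54)) + 1/(P(-74) + 4611) = 15*(-153) + 1/(-1/33 + 4611) = -2295 + 1/(152162/33) = -2295 + 33/152162 = -349211757/152162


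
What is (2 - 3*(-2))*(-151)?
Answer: -1208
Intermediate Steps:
(2 - 3*(-2))*(-151) = (2 + 6)*(-151) = 8*(-151) = -1208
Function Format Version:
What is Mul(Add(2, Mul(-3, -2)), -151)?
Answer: -1208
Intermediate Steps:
Mul(Add(2, Mul(-3, -2)), -151) = Mul(Add(2, 6), -151) = Mul(8, -151) = -1208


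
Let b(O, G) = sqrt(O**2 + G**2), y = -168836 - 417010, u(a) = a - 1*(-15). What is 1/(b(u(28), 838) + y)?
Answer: -585846/343214831623 - sqrt(704093)/343214831623 ≈ -1.7094e-6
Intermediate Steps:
u(a) = 15 + a (u(a) = a + 15 = 15 + a)
y = -585846
b(O, G) = sqrt(G**2 + O**2)
1/(b(u(28), 838) + y) = 1/(sqrt(838**2 + (15 + 28)**2) - 585846) = 1/(sqrt(702244 + 43**2) - 585846) = 1/(sqrt(702244 + 1849) - 585846) = 1/(sqrt(704093) - 585846) = 1/(-585846 + sqrt(704093))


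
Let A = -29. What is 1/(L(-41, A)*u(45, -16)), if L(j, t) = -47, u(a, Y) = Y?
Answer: 1/752 ≈ 0.0013298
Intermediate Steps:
1/(L(-41, A)*u(45, -16)) = 1/(-47*(-16)) = 1/752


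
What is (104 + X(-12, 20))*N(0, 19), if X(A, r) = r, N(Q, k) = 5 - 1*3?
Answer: 248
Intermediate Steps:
N(Q, k) = 2 (N(Q, k) = 5 - 3 = 2)
(104 + X(-12, 20))*N(0, 19) = (104 + 20)*2 = 124*2 = 248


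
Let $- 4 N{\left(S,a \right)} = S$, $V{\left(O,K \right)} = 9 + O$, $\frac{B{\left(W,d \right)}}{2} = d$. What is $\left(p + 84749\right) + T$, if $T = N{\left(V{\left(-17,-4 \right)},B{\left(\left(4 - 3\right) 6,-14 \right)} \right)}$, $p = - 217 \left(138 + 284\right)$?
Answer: $-6823$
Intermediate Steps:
$B{\left(W,d \right)} = 2 d$
$p = -91574$ ($p = \left(-217\right) 422 = -91574$)
$N{\left(S,a \right)} = - \frac{S}{4}$
$T = 2$ ($T = - \frac{9 - 17}{4} = \left(- \frac{1}{4}\right) \left(-8\right) = 2$)
$\left(p + 84749\right) + T = \left(-91574 + 84749\right) + 2 = -6825 + 2 = -6823$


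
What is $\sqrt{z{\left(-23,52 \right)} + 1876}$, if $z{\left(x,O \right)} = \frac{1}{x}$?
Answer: $\frac{\sqrt{992381}}{23} \approx 43.312$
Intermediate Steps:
$\sqrt{z{\left(-23,52 \right)} + 1876} = \sqrt{\frac{1}{-23} + 1876} = \sqrt{- \frac{1}{23} + 1876} = \sqrt{\frac{43147}{23}} = \frac{\sqrt{992381}}{23}$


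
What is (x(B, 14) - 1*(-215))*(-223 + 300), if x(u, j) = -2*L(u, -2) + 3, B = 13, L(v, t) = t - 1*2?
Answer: 17402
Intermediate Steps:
L(v, t) = -2 + t (L(v, t) = t - 2 = -2 + t)
x(u, j) = 11 (x(u, j) = -2*(-2 - 2) + 3 = -2*(-4) + 3 = 8 + 3 = 11)
(x(B, 14) - 1*(-215))*(-223 + 300) = (11 - 1*(-215))*(-223 + 300) = (11 + 215)*77 = 226*77 = 17402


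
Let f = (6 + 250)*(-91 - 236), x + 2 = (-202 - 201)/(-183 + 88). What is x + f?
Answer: -7952427/95 ≈ -83710.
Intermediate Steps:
x = 213/95 (x = -2 + (-202 - 201)/(-183 + 88) = -2 - 403/(-95) = -2 - 403*(-1/95) = -2 + 403/95 = 213/95 ≈ 2.2421)
f = -83712 (f = 256*(-327) = -83712)
x + f = 213/95 - 83712 = -7952427/95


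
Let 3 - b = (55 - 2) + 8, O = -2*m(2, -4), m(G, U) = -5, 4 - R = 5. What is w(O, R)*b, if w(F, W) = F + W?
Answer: -522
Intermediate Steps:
R = -1 (R = 4 - 1*5 = 4 - 5 = -1)
O = 10 (O = -2*(-5) = 10)
b = -58 (b = 3 - ((55 - 2) + 8) = 3 - (53 + 8) = 3 - 1*61 = 3 - 61 = -58)
w(O, R)*b = (10 - 1)*(-58) = 9*(-58) = -522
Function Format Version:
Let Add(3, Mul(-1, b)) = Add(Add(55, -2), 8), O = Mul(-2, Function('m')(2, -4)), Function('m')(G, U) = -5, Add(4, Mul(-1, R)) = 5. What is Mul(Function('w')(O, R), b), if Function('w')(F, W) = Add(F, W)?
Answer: -522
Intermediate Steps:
R = -1 (R = Add(4, Mul(-1, 5)) = Add(4, -5) = -1)
O = 10 (O = Mul(-2, -5) = 10)
b = -58 (b = Add(3, Mul(-1, Add(Add(55, -2), 8))) = Add(3, Mul(-1, Add(53, 8))) = Add(3, Mul(-1, 61)) = Add(3, -61) = -58)
Mul(Function('w')(O, R), b) = Mul(Add(10, -1), -58) = Mul(9, -58) = -522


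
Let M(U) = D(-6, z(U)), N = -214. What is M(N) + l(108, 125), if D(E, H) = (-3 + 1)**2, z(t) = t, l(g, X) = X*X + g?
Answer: 15737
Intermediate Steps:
l(g, X) = g + X**2 (l(g, X) = X**2 + g = g + X**2)
D(E, H) = 4 (D(E, H) = (-2)**2 = 4)
M(U) = 4
M(N) + l(108, 125) = 4 + (108 + 125**2) = 4 + (108 + 15625) = 4 + 15733 = 15737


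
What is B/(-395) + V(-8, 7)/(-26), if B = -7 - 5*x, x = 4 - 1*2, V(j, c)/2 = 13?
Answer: -378/395 ≈ -0.95696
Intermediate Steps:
V(j, c) = 26 (V(j, c) = 2*13 = 26)
x = 2 (x = 4 - 2 = 2)
B = -17 (B = -7 - 5*2 = -7 - 10 = -17)
B/(-395) + V(-8, 7)/(-26) = -17/(-395) + 26/(-26) = -17*(-1/395) + 26*(-1/26) = 17/395 - 1 = -378/395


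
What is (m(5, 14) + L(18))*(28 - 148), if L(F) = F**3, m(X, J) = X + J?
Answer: -702120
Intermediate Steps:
m(X, J) = J + X
(m(5, 14) + L(18))*(28 - 148) = ((14 + 5) + 18**3)*(28 - 148) = (19 + 5832)*(-120) = 5851*(-120) = -702120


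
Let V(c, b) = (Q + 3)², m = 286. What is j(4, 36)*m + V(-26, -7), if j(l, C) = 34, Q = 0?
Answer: 9733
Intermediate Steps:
V(c, b) = 9 (V(c, b) = (0 + 3)² = 3² = 9)
j(4, 36)*m + V(-26, -7) = 34*286 + 9 = 9724 + 9 = 9733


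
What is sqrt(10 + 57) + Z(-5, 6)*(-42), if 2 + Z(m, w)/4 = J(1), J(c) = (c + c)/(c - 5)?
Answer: 420 + sqrt(67) ≈ 428.19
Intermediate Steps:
J(c) = 2*c/(-5 + c) (J(c) = (2*c)/(-5 + c) = 2*c/(-5 + c))
Z(m, w) = -10 (Z(m, w) = -8 + 4*(2*1/(-5 + 1)) = -8 + 4*(2*1/(-4)) = -8 + 4*(2*1*(-1/4)) = -8 + 4*(-1/2) = -8 - 2 = -10)
sqrt(10 + 57) + Z(-5, 6)*(-42) = sqrt(10 + 57) - 10*(-42) = sqrt(67) + 420 = 420 + sqrt(67)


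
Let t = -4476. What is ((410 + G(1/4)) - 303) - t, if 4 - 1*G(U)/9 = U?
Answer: 18467/4 ≈ 4616.8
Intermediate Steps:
G(U) = 36 - 9*U
((410 + G(1/4)) - 303) - t = ((410 + (36 - 9/4)) - 303) - 1*(-4476) = ((410 + (36 - 9*1/4)) - 303) + 4476 = ((410 + (36 - 9/4)) - 303) + 4476 = ((410 + 135/4) - 303) + 4476 = (1775/4 - 303) + 4476 = 563/4 + 4476 = 18467/4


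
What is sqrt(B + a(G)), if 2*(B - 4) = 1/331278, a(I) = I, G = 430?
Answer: sqrt(47629379330895)/331278 ≈ 20.833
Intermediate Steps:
B = 2650225/662556 (B = 4 + (1/2)/331278 = 4 + (1/2)*(1/331278) = 4 + 1/662556 = 2650225/662556 ≈ 4.0000)
sqrt(B + a(G)) = sqrt(2650225/662556 + 430) = sqrt(287549305/662556) = sqrt(47629379330895)/331278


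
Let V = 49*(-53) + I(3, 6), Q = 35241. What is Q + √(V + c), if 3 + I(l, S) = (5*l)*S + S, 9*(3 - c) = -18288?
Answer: 35241 + I*√469 ≈ 35241.0 + 21.656*I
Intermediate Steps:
c = 2035 (c = 3 - ⅑*(-18288) = 3 + 2032 = 2035)
I(l, S) = -3 + S + 5*S*l (I(l, S) = -3 + ((5*l)*S + S) = -3 + (5*S*l + S) = -3 + (S + 5*S*l) = -3 + S + 5*S*l)
V = -2504 (V = 49*(-53) + (-3 + 6 + 5*6*3) = -2597 + (-3 + 6 + 90) = -2597 + 93 = -2504)
Q + √(V + c) = 35241 + √(-2504 + 2035) = 35241 + √(-469) = 35241 + I*√469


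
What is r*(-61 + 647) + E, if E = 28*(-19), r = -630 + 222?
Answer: -239620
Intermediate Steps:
r = -408
E = -532
r*(-61 + 647) + E = -408*(-61 + 647) - 532 = -408*586 - 532 = -239088 - 532 = -239620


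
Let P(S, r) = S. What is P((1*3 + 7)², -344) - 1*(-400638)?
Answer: 400738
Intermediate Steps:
P((1*3 + 7)², -344) - 1*(-400638) = (1*3 + 7)² - 1*(-400638) = (3 + 7)² + 400638 = 10² + 400638 = 100 + 400638 = 400738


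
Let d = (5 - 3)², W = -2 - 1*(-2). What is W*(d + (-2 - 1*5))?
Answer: 0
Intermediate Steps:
W = 0 (W = -2 + 2 = 0)
d = 4 (d = 2² = 4)
W*(d + (-2 - 1*5)) = 0*(4 + (-2 - 1*5)) = 0*(4 + (-2 - 5)) = 0*(4 - 7) = 0*(-3) = 0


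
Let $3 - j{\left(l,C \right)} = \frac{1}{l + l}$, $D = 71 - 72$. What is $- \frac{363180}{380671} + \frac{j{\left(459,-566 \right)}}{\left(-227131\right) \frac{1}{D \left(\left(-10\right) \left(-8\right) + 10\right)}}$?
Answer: $- \frac{4201721329265}{4409571429951} \approx -0.95286$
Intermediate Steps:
$D = -1$
$j{\left(l,C \right)} = 3 - \frac{1}{2 l}$ ($j{\left(l,C \right)} = 3 - \frac{1}{l + l} = 3 - \frac{1}{2 l}$)
$- \frac{363180}{380671} + \frac{j{\left(459,-566 \right)}}{\left(-227131\right) \frac{1}{D \left(\left(-10\right) \left(-8\right) + 10\right)}} = - \frac{363180}{380671} + \frac{3 - \frac{1}{2 \cdot 459}}{\left(-227131\right) \frac{1}{\left(-1\right) \left(\left(-10\right) \left(-8\right) + 10\right)}} = \left(-363180\right) \frac{1}{380671} + \frac{3 - \frac{1}{918}}{\left(-227131\right) \frac{1}{\left(-1\right) \left(80 + 10\right)}} = - \frac{363180}{380671} + \frac{3 - \frac{1}{918}}{\left(-227131\right) \frac{1}{\left(-1\right) 90}} = - \frac{363180}{380671} + \frac{2753}{918 \left(- \frac{227131}{-90}\right)} = - \frac{363180}{380671} + \frac{2753}{918 \left(\left(-227131\right) \left(- \frac{1}{90}\right)\right)} = - \frac{363180}{380671} + \frac{2753}{918 \cdot \frac{227131}{90}} = - \frac{363180}{380671} + \frac{2753}{918} \cdot \frac{90}{227131} = - \frac{363180}{380671} + \frac{13765}{11583681} = - \frac{4201721329265}{4409571429951}$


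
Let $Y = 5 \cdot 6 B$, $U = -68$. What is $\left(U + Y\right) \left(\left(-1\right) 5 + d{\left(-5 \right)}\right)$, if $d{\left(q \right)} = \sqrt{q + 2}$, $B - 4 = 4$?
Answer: $-860 + 172 i \sqrt{3} \approx -860.0 + 297.91 i$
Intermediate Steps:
$B = 8$ ($B = 4 + 4 = 8$)
$Y = 240$ ($Y = 5 \cdot 6 \cdot 8 = 30 \cdot 8 = 240$)
$d{\left(q \right)} = \sqrt{2 + q}$
$\left(U + Y\right) \left(\left(-1\right) 5 + d{\left(-5 \right)}\right) = \left(-68 + 240\right) \left(\left(-1\right) 5 + \sqrt{2 - 5}\right) = 172 \left(-5 + \sqrt{-3}\right) = 172 \left(-5 + i \sqrt{3}\right) = -860 + 172 i \sqrt{3}$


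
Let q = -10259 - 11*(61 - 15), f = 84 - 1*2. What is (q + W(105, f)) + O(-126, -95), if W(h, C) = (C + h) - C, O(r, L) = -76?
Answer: -10736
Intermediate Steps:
f = 82 (f = 84 - 2 = 82)
W(h, C) = h
q = -10765 (q = -10259 - 11*46 = -10259 - 1*506 = -10259 - 506 = -10765)
(q + W(105, f)) + O(-126, -95) = (-10765 + 105) - 76 = -10660 - 76 = -10736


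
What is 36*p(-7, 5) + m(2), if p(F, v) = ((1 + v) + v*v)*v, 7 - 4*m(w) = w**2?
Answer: 22323/4 ≈ 5580.8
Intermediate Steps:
m(w) = 7/4 - w**2/4
p(F, v) = v*(1 + v + v**2) (p(F, v) = ((1 + v) + v**2)*v = (1 + v + v**2)*v = v*(1 + v + v**2))
36*p(-7, 5) + m(2) = 36*(5*(1 + 5 + 5**2)) + (7/4 - 1/4*2**2) = 36*(5*(1 + 5 + 25)) + (7/4 - 1/4*4) = 36*(5*31) + (7/4 - 1) = 36*155 + 3/4 = 5580 + 3/4 = 22323/4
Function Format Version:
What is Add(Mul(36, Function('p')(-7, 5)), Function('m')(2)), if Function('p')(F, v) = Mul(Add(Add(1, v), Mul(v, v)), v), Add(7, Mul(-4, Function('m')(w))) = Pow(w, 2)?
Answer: Rational(22323, 4) ≈ 5580.8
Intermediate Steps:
Function('m')(w) = Add(Rational(7, 4), Mul(Rational(-1, 4), Pow(w, 2)))
Function('p')(F, v) = Mul(v, Add(1, v, Pow(v, 2))) (Function('p')(F, v) = Mul(Add(Add(1, v), Pow(v, 2)), v) = Mul(Add(1, v, Pow(v, 2)), v) = Mul(v, Add(1, v, Pow(v, 2))))
Add(Mul(36, Function('p')(-7, 5)), Function('m')(2)) = Add(Mul(36, Mul(5, Add(1, 5, Pow(5, 2)))), Add(Rational(7, 4), Mul(Rational(-1, 4), Pow(2, 2)))) = Add(Mul(36, Mul(5, Add(1, 5, 25))), Add(Rational(7, 4), Mul(Rational(-1, 4), 4))) = Add(Mul(36, Mul(5, 31)), Add(Rational(7, 4), -1)) = Add(Mul(36, 155), Rational(3, 4)) = Add(5580, Rational(3, 4)) = Rational(22323, 4)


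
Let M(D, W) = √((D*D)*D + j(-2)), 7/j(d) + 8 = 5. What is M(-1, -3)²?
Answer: -10/3 ≈ -3.3333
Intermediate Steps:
j(d) = -7/3 (j(d) = 7/(-8 + 5) = 7/(-3) = 7*(-⅓) = -7/3)
M(D, W) = √(-7/3 + D³) (M(D, W) = √((D*D)*D - 7/3) = √(D²*D - 7/3) = √(D³ - 7/3) = √(-7/3 + D³))
M(-1, -3)² = (√(-21 + 9*(-1)³)/3)² = (√(-21 + 9*(-1))/3)² = (√(-21 - 9)/3)² = (√(-30)/3)² = ((I*√30)/3)² = (I*√30/3)² = -10/3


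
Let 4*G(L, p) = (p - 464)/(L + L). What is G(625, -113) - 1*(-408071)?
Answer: 2040354423/5000 ≈ 4.0807e+5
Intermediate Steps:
G(L, p) = (-464 + p)/(8*L) (G(L, p) = ((p - 464)/(L + L))/4 = ((-464 + p)/((2*L)))/4 = ((-464 + p)*(1/(2*L)))/4 = ((-464 + p)/(2*L))/4 = (-464 + p)/(8*L))
G(625, -113) - 1*(-408071) = (1/8)*(-464 - 113)/625 - 1*(-408071) = (1/8)*(1/625)*(-577) + 408071 = -577/5000 + 408071 = 2040354423/5000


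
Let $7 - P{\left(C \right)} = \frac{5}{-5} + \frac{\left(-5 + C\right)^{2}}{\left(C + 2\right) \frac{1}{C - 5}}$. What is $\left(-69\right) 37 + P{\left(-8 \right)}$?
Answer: $- \frac{17467}{6} \approx -2911.2$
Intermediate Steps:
$P{\left(C \right)} = 8 - \frac{\left(-5 + C\right)^{3}}{2 + C}$ ($P{\left(C \right)} = 7 - \left(\frac{5}{-5} + \frac{\left(-5 + C\right)^{2}}{\left(C + 2\right) \frac{1}{C - 5}}\right) = 7 - \left(5 \left(- \frac{1}{5}\right) + \frac{\left(-5 + C\right)^{2}}{\left(2 + C\right) \frac{1}{-5 + C}}\right) = 7 - \left(-1 + \frac{\left(-5 + C\right)^{2}}{\frac{1}{-5 + C} \left(2 + C\right)}\right) = 7 - \left(-1 + \left(-5 + C\right)^{2} \frac{-5 + C}{2 + C}\right) = 7 - \left(-1 + \frac{\left(-5 + C\right)^{3}}{2 + C}\right) = 8 - \frac{\left(-5 + C\right)^{3}}{2 + C}$)
$\left(-69\right) 37 + P{\left(-8 \right)} = \left(-69\right) 37 + \frac{16 - \left(-5 - 8\right)^{3} + 8 \left(-8\right)}{2 - 8} = -2553 + \frac{16 - \left(-13\right)^{3} - 64}{-6} = -2553 - \frac{16 - -2197 - 64}{6} = -2553 - \frac{16 + 2197 - 64}{6} = -2553 - \frac{2149}{6} = - \frac{17467}{6}$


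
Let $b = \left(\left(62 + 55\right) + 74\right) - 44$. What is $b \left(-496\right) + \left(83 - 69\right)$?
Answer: $-72898$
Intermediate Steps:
$b = 147$ ($b = \left(117 + 74\right) - 44 = 191 - 44 = 147$)
$b \left(-496\right) + \left(83 - 69\right) = 147 \left(-496\right) + \left(83 - 69\right) = -72912 + \left(83 - 69\right) = -72912 + 14 = -72898$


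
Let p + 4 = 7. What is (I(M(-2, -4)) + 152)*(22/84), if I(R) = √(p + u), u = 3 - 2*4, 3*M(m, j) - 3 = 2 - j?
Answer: 836/21 + 11*I*√2/42 ≈ 39.81 + 0.37039*I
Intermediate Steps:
M(m, j) = 5/3 - j/3 (M(m, j) = 1 + (2 - j)/3 = 1 + (⅔ - j/3) = 5/3 - j/3)
u = -5 (u = 3 - 8 = -5)
p = 3 (p = -4 + 7 = 3)
I(R) = I*√2 (I(R) = √(3 - 5) = √(-2) = I*√2)
(I(M(-2, -4)) + 152)*(22/84) = (I*√2 + 152)*(22/84) = (152 + I*√2)*(22*(1/84)) = (152 + I*√2)*(11/42) = 836/21 + 11*I*√2/42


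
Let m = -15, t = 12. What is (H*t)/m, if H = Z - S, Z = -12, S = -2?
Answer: 8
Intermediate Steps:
H = -10 (H = -12 - 1*(-2) = -12 + 2 = -10)
(H*t)/m = -10*12/(-15) = -120*(-1/15) = 8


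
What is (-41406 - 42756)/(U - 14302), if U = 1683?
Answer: 84162/12619 ≈ 6.6695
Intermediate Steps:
(-41406 - 42756)/(U - 14302) = (-41406 - 42756)/(1683 - 14302) = -84162/(-12619) = -84162*(-1/12619) = 84162/12619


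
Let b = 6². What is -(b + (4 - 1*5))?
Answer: -35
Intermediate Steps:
b = 36
-(b + (4 - 1*5)) = -(36 + (4 - 1*5)) = -(36 + (4 - 5)) = -(36 - 1) = -35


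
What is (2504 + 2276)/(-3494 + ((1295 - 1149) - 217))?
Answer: -956/713 ≈ -1.3408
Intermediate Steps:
(2504 + 2276)/(-3494 + ((1295 - 1149) - 217)) = 4780/(-3494 + (146 - 217)) = 4780/(-3494 - 71) = 4780/(-3565) = 4780*(-1/3565) = -956/713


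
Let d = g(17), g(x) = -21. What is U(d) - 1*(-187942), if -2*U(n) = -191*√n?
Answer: 187942 + 191*I*√21/2 ≈ 1.8794e+5 + 437.64*I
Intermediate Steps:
d = -21
U(n) = 191*√n/2 (U(n) = -(-191)*√n/2 = 191*√n/2)
U(d) - 1*(-187942) = 191*√(-21)/2 - 1*(-187942) = 191*(I*√21)/2 + 187942 = 191*I*√21/2 + 187942 = 187942 + 191*I*√21/2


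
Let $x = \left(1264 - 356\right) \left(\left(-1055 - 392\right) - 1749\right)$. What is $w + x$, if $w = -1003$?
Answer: $-2902971$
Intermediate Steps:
$x = -2901968$ ($x = 908 \left(-1447 - 1749\right) = 908 \left(-3196\right) = -2901968$)
$w + x = -1003 - 2901968 = -2902971$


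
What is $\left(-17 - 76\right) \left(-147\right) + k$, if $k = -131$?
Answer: $13540$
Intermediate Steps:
$\left(-17 - 76\right) \left(-147\right) + k = \left(-17 - 76\right) \left(-147\right) - 131 = \left(-93\right) \left(-147\right) - 131 = 13671 - 131 = 13540$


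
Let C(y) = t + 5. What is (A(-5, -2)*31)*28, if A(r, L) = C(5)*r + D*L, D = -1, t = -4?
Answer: -2604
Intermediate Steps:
C(y) = 1 (C(y) = -4 + 5 = 1)
A(r, L) = r - L (A(r, L) = 1*r - L = r - L)
(A(-5, -2)*31)*28 = ((-5 - 1*(-2))*31)*28 = ((-5 + 2)*31)*28 = -3*31*28 = -93*28 = -2604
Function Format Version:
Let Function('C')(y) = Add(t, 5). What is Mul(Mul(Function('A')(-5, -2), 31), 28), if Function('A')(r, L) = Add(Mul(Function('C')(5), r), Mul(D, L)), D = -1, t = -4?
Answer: -2604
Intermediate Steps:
Function('C')(y) = 1 (Function('C')(y) = Add(-4, 5) = 1)
Function('A')(r, L) = Add(r, Mul(-1, L)) (Function('A')(r, L) = Add(Mul(1, r), Mul(-1, L)) = Add(r, Mul(-1, L)))
Mul(Mul(Function('A')(-5, -2), 31), 28) = Mul(Mul(Add(-5, Mul(-1, -2)), 31), 28) = Mul(Mul(Add(-5, 2), 31), 28) = Mul(Mul(-3, 31), 28) = Mul(-93, 28) = -2604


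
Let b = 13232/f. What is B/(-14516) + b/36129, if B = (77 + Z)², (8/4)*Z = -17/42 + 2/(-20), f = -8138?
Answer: -12730309218546463/31369523741665200 ≈ -0.40582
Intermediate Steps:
Z = -53/210 (Z = (-17/42 + 2/(-20))/2 = (-17*1/42 + 2*(-1/20))/2 = (-17/42 - ⅒)/2 = (½)*(-53/105) = -53/210 ≈ -0.25238)
B = 259757689/44100 (B = (77 - 53/210)² = (16117/210)² = 259757689/44100 ≈ 5890.2)
b = -6616/4069 (b = 13232/(-8138) = 13232*(-1/8138) = -6616/4069 ≈ -1.6260)
B/(-14516) + b/36129 = (259757689/44100)/(-14516) - 6616/4069/36129 = (259757689/44100)*(-1/14516) - 6616/4069*1/36129 = -259757689/640155600 - 6616/147008901 = -12730309218546463/31369523741665200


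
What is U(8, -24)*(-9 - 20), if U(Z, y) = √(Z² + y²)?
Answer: -232*√10 ≈ -733.65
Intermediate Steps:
U(8, -24)*(-9 - 20) = √(8² + (-24)²)*(-9 - 20) = √(64 + 576)*(-29) = √640*(-29) = (8*√10)*(-29) = -232*√10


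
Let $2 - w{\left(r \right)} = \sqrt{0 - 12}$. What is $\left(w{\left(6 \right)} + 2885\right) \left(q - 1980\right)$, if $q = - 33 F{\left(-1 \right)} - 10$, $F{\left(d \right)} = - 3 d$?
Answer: $-6030943 + 4178 i \sqrt{3} \approx -6.0309 \cdot 10^{6} + 7236.5 i$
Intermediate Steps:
$w{\left(r \right)} = 2 - 2 i \sqrt{3}$ ($w{\left(r \right)} = 2 - \sqrt{0 - 12} = 2 - \sqrt{-12} = 2 - 2 i \sqrt{3}$)
$q = -109$ ($q = - 33 \left(\left(-3\right) \left(-1\right)\right) - 10 = \left(-33\right) 3 - 10 = -99 - 10 = -109$)
$\left(w{\left(6 \right)} + 2885\right) \left(q - 1980\right) = \left(\left(2 - 2 i \sqrt{3}\right) + 2885\right) \left(-109 - 1980\right) = \left(2887 - 2 i \sqrt{3}\right) \left(-2089\right) = -6030943 + 4178 i \sqrt{3}$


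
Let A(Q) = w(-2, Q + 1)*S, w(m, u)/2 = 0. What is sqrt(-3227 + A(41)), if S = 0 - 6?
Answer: I*sqrt(3227) ≈ 56.807*I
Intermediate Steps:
w(m, u) = 0 (w(m, u) = 2*0 = 0)
S = -6
A(Q) = 0 (A(Q) = 0*(-6) = 0)
sqrt(-3227 + A(41)) = sqrt(-3227 + 0) = sqrt(-3227) = I*sqrt(3227)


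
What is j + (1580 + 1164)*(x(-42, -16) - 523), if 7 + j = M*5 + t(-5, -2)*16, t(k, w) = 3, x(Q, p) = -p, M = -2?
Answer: -1391177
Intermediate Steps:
j = 31 (j = -7 + (-2*5 + 3*16) = -7 + (-10 + 48) = -7 + 38 = 31)
j + (1580 + 1164)*(x(-42, -16) - 523) = 31 + (1580 + 1164)*(-1*(-16) - 523) = 31 + 2744*(16 - 523) = 31 + 2744*(-507) = 31 - 1391208 = -1391177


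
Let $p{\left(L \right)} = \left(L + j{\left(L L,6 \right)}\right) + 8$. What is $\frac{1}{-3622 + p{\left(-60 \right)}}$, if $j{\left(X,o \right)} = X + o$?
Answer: $- \frac{1}{68} \approx -0.014706$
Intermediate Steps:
$p{\left(L \right)} = 14 + L + L^{2}$ ($p{\left(L \right)} = \left(L + \left(L L + 6\right)\right) + 8 = \left(L + \left(L^{2} + 6\right)\right) + 8 = \left(L + \left(6 + L^{2}\right)\right) + 8 = \left(6 + L + L^{2}\right) + 8 = 14 + L + L^{2}$)
$\frac{1}{-3622 + p{\left(-60 \right)}} = \frac{1}{-3622 + \left(14 - 60 + \left(-60\right)^{2}\right)} = \frac{1}{-3622 + \left(14 - 60 + 3600\right)} = \frac{1}{-3622 + 3554} = \frac{1}{-68} = - \frac{1}{68}$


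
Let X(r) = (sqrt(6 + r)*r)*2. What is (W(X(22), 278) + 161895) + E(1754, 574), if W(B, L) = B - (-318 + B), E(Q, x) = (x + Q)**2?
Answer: 5581797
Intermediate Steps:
E(Q, x) = (Q + x)**2
X(r) = 2*r*sqrt(6 + r) (X(r) = (r*sqrt(6 + r))*2 = 2*r*sqrt(6 + r))
W(B, L) = 318 (W(B, L) = B + (318 - B) = 318)
(W(X(22), 278) + 161895) + E(1754, 574) = (318 + 161895) + (1754 + 574)**2 = 162213 + 2328**2 = 162213 + 5419584 = 5581797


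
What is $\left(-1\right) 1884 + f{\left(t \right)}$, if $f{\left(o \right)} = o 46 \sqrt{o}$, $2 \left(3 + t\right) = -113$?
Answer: $-1884 - \frac{2737 i \sqrt{238}}{2} \approx -1884.0 - 21112.0 i$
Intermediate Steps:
$t = - \frac{119}{2}$ ($t = -3 + \frac{1}{2} \left(-113\right) = -3 - \frac{113}{2} = - \frac{119}{2} \approx -59.5$)
$f{\left(o \right)} = 46 o^{\frac{3}{2}}$ ($f{\left(o \right)} = 46 o \sqrt{o} = 46 o^{\frac{3}{2}}$)
$\left(-1\right) 1884 + f{\left(t \right)} = \left(-1\right) 1884 + 46 \left(- \frac{119}{2}\right)^{\frac{3}{2}} = -1884 + 46 \left(- \frac{119 i \sqrt{238}}{4}\right) = -1884 - \frac{2737 i \sqrt{238}}{2}$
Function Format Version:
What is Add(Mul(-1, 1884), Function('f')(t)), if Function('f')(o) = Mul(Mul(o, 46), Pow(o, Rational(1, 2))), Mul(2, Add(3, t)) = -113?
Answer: Add(-1884, Mul(Rational(-2737, 2), I, Pow(238, Rational(1, 2)))) ≈ Add(-1884.0, Mul(-21112., I))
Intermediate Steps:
t = Rational(-119, 2) (t = Add(-3, Mul(Rational(1, 2), -113)) = Add(-3, Rational(-113, 2)) = Rational(-119, 2) ≈ -59.500)
Function('f')(o) = Mul(46, Pow(o, Rational(3, 2))) (Function('f')(o) = Mul(Mul(46, o), Pow(o, Rational(1, 2))) = Mul(46, Pow(o, Rational(3, 2))))
Add(Mul(-1, 1884), Function('f')(t)) = Add(Mul(-1, 1884), Mul(46, Pow(Rational(-119, 2), Rational(3, 2)))) = Add(-1884, Mul(46, Mul(Rational(-119, 4), I, Pow(238, Rational(1, 2))))) = Add(-1884, Mul(Rational(-2737, 2), I, Pow(238, Rational(1, 2))))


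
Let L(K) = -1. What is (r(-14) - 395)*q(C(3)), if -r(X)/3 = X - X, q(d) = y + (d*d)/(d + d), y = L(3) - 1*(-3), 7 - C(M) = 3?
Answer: -1580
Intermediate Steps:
C(M) = 4 (C(M) = 7 - 1*3 = 7 - 3 = 4)
y = 2 (y = -1 - 1*(-3) = -1 + 3 = 2)
q(d) = 2 + d/2 (q(d) = 2 + (d*d)/(d + d) = 2 + d²/((2*d)) = 2 + d²*(1/(2*d)) = 2 + d/2)
r(X) = 0 (r(X) = -3*(X - X) = -3*0 = 0)
(r(-14) - 395)*q(C(3)) = (0 - 395)*(2 + (½)*4) = -395*(2 + 2) = -395*4 = -1580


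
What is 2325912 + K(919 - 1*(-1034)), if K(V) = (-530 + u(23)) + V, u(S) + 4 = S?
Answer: 2327354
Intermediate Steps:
u(S) = -4 + S
K(V) = -511 + V (K(V) = (-530 + (-4 + 23)) + V = (-530 + 19) + V = -511 + V)
2325912 + K(919 - 1*(-1034)) = 2325912 + (-511 + (919 - 1*(-1034))) = 2325912 + (-511 + (919 + 1034)) = 2325912 + (-511 + 1953) = 2325912 + 1442 = 2327354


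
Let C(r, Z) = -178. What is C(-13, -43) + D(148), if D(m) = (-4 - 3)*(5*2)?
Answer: -248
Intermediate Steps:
D(m) = -70 (D(m) = -7*10 = -70)
C(-13, -43) + D(148) = -178 - 70 = -248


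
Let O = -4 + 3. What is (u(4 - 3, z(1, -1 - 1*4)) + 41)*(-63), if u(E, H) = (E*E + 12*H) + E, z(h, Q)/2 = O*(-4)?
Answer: -8757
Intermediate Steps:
O = -1
z(h, Q) = 8 (z(h, Q) = 2*(-1*(-4)) = 2*4 = 8)
u(E, H) = E + E**2 + 12*H (u(E, H) = (E**2 + 12*H) + E = E + E**2 + 12*H)
(u(4 - 3, z(1, -1 - 1*4)) + 41)*(-63) = (((4 - 3) + (4 - 3)**2 + 12*8) + 41)*(-63) = ((1 + 1**2 + 96) + 41)*(-63) = ((1 + 1 + 96) + 41)*(-63) = (98 + 41)*(-63) = 139*(-63) = -8757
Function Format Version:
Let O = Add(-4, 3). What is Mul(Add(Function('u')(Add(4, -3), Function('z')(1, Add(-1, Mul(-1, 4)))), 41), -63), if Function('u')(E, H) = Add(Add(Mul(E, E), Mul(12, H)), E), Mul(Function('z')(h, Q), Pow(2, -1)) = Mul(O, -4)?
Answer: -8757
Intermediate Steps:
O = -1
Function('z')(h, Q) = 8 (Function('z')(h, Q) = Mul(2, Mul(-1, -4)) = Mul(2, 4) = 8)
Function('u')(E, H) = Add(E, Pow(E, 2), Mul(12, H)) (Function('u')(E, H) = Add(Add(Pow(E, 2), Mul(12, H)), E) = Add(E, Pow(E, 2), Mul(12, H)))
Mul(Add(Function('u')(Add(4, -3), Function('z')(1, Add(-1, Mul(-1, 4)))), 41), -63) = Mul(Add(Add(Add(4, -3), Pow(Add(4, -3), 2), Mul(12, 8)), 41), -63) = Mul(Add(Add(1, Pow(1, 2), 96), 41), -63) = Mul(Add(Add(1, 1, 96), 41), -63) = Mul(Add(98, 41), -63) = Mul(139, -63) = -8757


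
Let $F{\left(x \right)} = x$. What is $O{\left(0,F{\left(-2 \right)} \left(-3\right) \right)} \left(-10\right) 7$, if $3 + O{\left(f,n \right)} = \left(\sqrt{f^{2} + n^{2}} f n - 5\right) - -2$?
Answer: $420$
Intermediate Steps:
$O{\left(f,n \right)} = -6 + f n \sqrt{f^{2} + n^{2}}$ ($O{\left(f,n \right)} = -3 + \left(\left(\sqrt{f^{2} + n^{2}} f n - 5\right) - -2\right) = -3 + \left(\left(f \sqrt{f^{2} + n^{2}} n - 5\right) + 2\right) = -3 + \left(\left(f n \sqrt{f^{2} + n^{2}} - 5\right) + 2\right) = -3 + \left(\left(-5 + f n \sqrt{f^{2} + n^{2}}\right) + 2\right) = -3 + \left(-3 + f n \sqrt{f^{2} + n^{2}}\right) = -6 + f n \sqrt{f^{2} + n^{2}}$)
$O{\left(0,F{\left(-2 \right)} \left(-3\right) \right)} \left(-10\right) 7 = \left(-6 + 0 \left(\left(-2\right) \left(-3\right)\right) \sqrt{0^{2} + \left(\left(-2\right) \left(-3\right)\right)^{2}}\right) \left(-10\right) 7 = \left(-6 + 0 \cdot 6 \sqrt{0 + 6^{2}}\right) \left(-10\right) 7 = \left(-6 + 0 \cdot 6 \sqrt{0 + 36}\right) \left(-10\right) 7 = \left(-6 + 0 \cdot 6 \sqrt{36}\right) \left(-10\right) 7 = \left(-6 + 0 \cdot 6 \cdot 6\right) \left(-10\right) 7 = \left(-6 + 0\right) \left(-10\right) 7 = \left(-6\right) \left(-10\right) 7 = 60 \cdot 7 = 420$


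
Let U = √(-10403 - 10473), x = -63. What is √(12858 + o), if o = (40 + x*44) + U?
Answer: √(10126 + 2*I*√5219) ≈ 100.63 + 0.7179*I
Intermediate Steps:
U = 2*I*√5219 (U = √(-20876) = 2*I*√5219 ≈ 144.49*I)
o = -2732 + 2*I*√5219 (o = (40 - 63*44) + 2*I*√5219 = (40 - 2772) + 2*I*√5219 = -2732 + 2*I*√5219 ≈ -2732.0 + 144.49*I)
√(12858 + o) = √(12858 + (-2732 + 2*I*√5219)) = √(10126 + 2*I*√5219)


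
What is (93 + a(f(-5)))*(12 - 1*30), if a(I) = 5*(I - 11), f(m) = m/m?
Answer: -774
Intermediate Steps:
f(m) = 1
a(I) = -55 + 5*I (a(I) = 5*(-11 + I) = -55 + 5*I)
(93 + a(f(-5)))*(12 - 1*30) = (93 + (-55 + 5*1))*(12 - 1*30) = (93 + (-55 + 5))*(12 - 30) = (93 - 50)*(-18) = 43*(-18) = -774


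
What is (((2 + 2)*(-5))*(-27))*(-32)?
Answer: -17280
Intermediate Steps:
(((2 + 2)*(-5))*(-27))*(-32) = ((4*(-5))*(-27))*(-32) = -20*(-27)*(-32) = 540*(-32) = -17280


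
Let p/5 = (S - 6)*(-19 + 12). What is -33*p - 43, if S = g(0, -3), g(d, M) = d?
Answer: -6973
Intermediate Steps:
S = 0
p = 210 (p = 5*((0 - 6)*(-19 + 12)) = 5*(-6*(-7)) = 5*42 = 210)
-33*p - 43 = -33*210 - 43 = -6930 - 43 = -6973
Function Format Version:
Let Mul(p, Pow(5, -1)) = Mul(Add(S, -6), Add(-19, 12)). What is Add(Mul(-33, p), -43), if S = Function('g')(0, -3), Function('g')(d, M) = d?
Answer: -6973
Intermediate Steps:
S = 0
p = 210 (p = Mul(5, Mul(Add(0, -6), Add(-19, 12))) = Mul(5, Mul(-6, -7)) = Mul(5, 42) = 210)
Add(Mul(-33, p), -43) = Add(Mul(-33, 210), -43) = Add(-6930, -43) = -6973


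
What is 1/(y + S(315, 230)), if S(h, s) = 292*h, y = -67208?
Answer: 1/24772 ≈ 4.0368e-5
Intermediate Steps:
1/(y + S(315, 230)) = 1/(-67208 + 292*315) = 1/(-67208 + 91980) = 1/24772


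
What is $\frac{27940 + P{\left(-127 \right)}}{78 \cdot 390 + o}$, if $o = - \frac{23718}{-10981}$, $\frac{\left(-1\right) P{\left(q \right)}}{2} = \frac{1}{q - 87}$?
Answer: $\frac{10942862987}{11915011322} \approx 0.91841$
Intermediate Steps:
$P{\left(q \right)} = - \frac{2}{-87 + q}$ ($P{\left(q \right)} = - \frac{2}{q - 87} = - \frac{2}{-87 + q}$)
$o = \frac{23718}{10981}$ ($o = \left(-23718\right) \left(- \frac{1}{10981}\right) = \frac{23718}{10981} \approx 2.1599$)
$\frac{27940 + P{\left(-127 \right)}}{78 \cdot 390 + o} = \frac{27940 - \frac{2}{-87 - 127}}{78 \cdot 390 + \frac{23718}{10981}} = \frac{27940 - \frac{2}{-214}}{30420 + \frac{23718}{10981}} = \frac{27940 - - \frac{1}{107}}{\frac{334065738}{10981}} = \left(27940 + \frac{1}{107}\right) \frac{10981}{334065738} = \frac{2989581}{107} \cdot \frac{10981}{334065738} = \frac{10942862987}{11915011322}$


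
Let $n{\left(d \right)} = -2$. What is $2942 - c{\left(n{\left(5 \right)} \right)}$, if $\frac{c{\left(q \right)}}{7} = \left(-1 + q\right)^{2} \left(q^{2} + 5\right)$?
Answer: $2375$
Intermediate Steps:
$c{\left(q \right)} = 7 \left(-1 + q\right)^{2} \left(5 + q^{2}\right)$ ($c{\left(q \right)} = 7 \left(-1 + q\right)^{2} \left(q^{2} + 5\right) = 7 \left(-1 + q\right)^{2} \left(5 + q^{2}\right)$)
$2942 - c{\left(n{\left(5 \right)} \right)} = 2942 - 7 \left(-1 - 2\right)^{2} \left(5 + \left(-2\right)^{2}\right) = 2942 - 7 \left(-3\right)^{2} \left(5 + 4\right) = 2942 - 7 \cdot 9 \cdot 9 = 2942 - 567 = 2375$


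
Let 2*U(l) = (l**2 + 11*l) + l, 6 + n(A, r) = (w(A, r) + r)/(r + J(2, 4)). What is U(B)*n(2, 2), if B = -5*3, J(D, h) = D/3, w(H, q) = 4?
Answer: -675/8 ≈ -84.375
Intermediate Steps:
J(D, h) = D/3 (J(D, h) = D*(1/3) = D/3)
n(A, r) = -6 + (4 + r)/(2/3 + r) (n(A, r) = -6 + (4 + r)/(r + (1/3)*2) = -6 + (4 + r)/(r + 2/3) = -6 + (4 + r)/(2/3 + r))
B = -15
U(l) = l**2/2 + 6*l (U(l) = ((l**2 + 11*l) + l)/2 = (l**2 + 12*l)/2 = l**2/2 + 6*l)
U(B)*n(2, 2) = ((1/2)*(-15)*(12 - 15))*(-15*2/(2 + 3*2)) = ((1/2)*(-15)*(-3))*(-15*2/(2 + 6)) = 45*(-15*2/8)/2 = 45*(-15*2*1/8)/2 = (45/2)*(-15/4) = -675/8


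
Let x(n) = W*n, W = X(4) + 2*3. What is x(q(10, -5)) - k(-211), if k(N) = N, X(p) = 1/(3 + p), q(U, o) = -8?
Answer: 1133/7 ≈ 161.86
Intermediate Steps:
W = 43/7 (W = 1/(3 + 4) + 2*3 = 1/7 + 6 = 43/7 ≈ 6.1429)
x(n) = 43*n/7
x(q(10, -5)) - k(-211) = (43/7)*(-8) - 1*(-211) = -344/7 + 211 = 1133/7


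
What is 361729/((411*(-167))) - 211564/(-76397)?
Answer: -13113892145/5243660889 ≈ -2.5009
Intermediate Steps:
361729/((411*(-167))) - 211564/(-76397) = 361729/(-68637) - 211564*(-1/76397) = 361729*(-1/68637) + 211564/76397 = -361729/68637 + 211564/76397 = -13113892145/5243660889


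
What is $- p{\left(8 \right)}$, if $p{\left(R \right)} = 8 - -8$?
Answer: $-16$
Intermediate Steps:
$p{\left(R \right)} = 16$ ($p{\left(R \right)} = 8 + 8 = 16$)
$- p{\left(8 \right)} = \left(-1\right) 16 = -16$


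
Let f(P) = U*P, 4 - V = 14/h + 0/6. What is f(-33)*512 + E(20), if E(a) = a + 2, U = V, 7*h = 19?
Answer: 372130/19 ≈ 19586.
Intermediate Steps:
h = 19/7 (h = (1/7)*19 = 19/7 ≈ 2.7143)
V = -22/19 (V = 4 - (14/(19/7) + 0/6) = 4 - (14*(7/19) + 0*(1/6)) = 4 - (98/19 + 0) = 4 - 1*98/19 = 4 - 98/19 = -22/19 ≈ -1.1579)
U = -22/19 ≈ -1.1579
f(P) = -22*P/19
E(a) = 2 + a
f(-33)*512 + E(20) = -22/19*(-33)*512 + (2 + 20) = (726/19)*512 + 22 = 371712/19 + 22 = 372130/19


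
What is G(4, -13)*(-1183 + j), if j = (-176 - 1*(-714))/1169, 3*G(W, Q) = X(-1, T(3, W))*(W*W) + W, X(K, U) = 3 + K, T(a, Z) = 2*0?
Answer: -16588668/1169 ≈ -14190.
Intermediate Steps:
T(a, Z) = 0
G(W, Q) = W/3 + 2*W**2/3 (G(W, Q) = ((3 - 1)*(W*W) + W)/3 = (2*W**2 + W)/3 = (W + 2*W**2)/3 = W/3 + 2*W**2/3)
j = 538/1169 (j = (-176 + 714)*(1/1169) = 538*(1/1169) = 538/1169 ≈ 0.46022)
G(4, -13)*(-1183 + j) = ((1/3)*4*(1 + 2*4))*(-1183 + 538/1169) = ((1/3)*4*(1 + 8))*(-1382389/1169) = ((1/3)*4*9)*(-1382389/1169) = 12*(-1382389/1169) = -16588668/1169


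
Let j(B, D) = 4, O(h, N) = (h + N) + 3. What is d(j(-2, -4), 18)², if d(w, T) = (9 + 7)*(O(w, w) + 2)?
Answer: 43264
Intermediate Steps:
O(h, N) = 3 + N + h (O(h, N) = (N + h) + 3 = 3 + N + h)
d(w, T) = 80 + 32*w (d(w, T) = (9 + 7)*((3 + w + w) + 2) = 16*((3 + 2*w) + 2) = 16*(5 + 2*w) = 80 + 32*w)
d(j(-2, -4), 18)² = (80 + 32*4)² = (80 + 128)² = 208² = 43264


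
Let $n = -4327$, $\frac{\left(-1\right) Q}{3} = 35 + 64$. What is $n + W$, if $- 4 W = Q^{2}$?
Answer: $- \frac{105517}{4} \approx -26379.0$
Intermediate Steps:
$Q = -297$ ($Q = - 3 \left(35 + 64\right) = \left(-3\right) 99 = -297$)
$W = - \frac{88209}{4}$ ($W = - \frac{\left(-297\right)^{2}}{4} = \left(- \frac{1}{4}\right) 88209 = - \frac{88209}{4} \approx -22052.0$)
$n + W = -4327 - \frac{88209}{4} = - \frac{105517}{4}$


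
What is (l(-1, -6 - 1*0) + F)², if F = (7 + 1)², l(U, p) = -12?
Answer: 2704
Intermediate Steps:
F = 64 (F = 8² = 64)
(l(-1, -6 - 1*0) + F)² = (-12 + 64)² = 52² = 2704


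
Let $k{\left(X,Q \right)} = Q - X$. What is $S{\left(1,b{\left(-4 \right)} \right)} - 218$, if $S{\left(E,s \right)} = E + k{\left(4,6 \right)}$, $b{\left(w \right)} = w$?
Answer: $-215$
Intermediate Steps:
$S{\left(E,s \right)} = 2 + E$ ($S{\left(E,s \right)} = E + \left(6 - 4\right) = E + 2 = 2 + E$)
$S{\left(1,b{\left(-4 \right)} \right)} - 218 = \left(2 + 1\right) - 218 = 3 - 218 = -215$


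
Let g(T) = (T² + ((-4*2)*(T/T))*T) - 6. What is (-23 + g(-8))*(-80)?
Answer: -7920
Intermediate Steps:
g(T) = -6 + T² - 8*T (g(T) = (T² + (-8*1)*T) - 6 = (T² - 8*T) - 6 = -6 + T² - 8*T)
(-23 + g(-8))*(-80) = (-23 + (-6 + (-8)² - 8*(-8)))*(-80) = (-23 + (-6 + 64 + 64))*(-80) = (-23 + 122)*(-80) = 99*(-80) = -7920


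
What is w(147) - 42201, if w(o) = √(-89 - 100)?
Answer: -42201 + 3*I*√21 ≈ -42201.0 + 13.748*I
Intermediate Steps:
w(o) = 3*I*√21 (w(o) = √(-189) = 3*I*√21)
w(147) - 42201 = 3*I*√21 - 42201 = -42201 + 3*I*√21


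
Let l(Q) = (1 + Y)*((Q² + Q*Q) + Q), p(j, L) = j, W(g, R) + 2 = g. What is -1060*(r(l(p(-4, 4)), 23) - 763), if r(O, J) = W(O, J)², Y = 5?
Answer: -28400580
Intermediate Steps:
W(g, R) = -2 + g
l(Q) = 6*Q + 12*Q² (l(Q) = (1 + 5)*((Q² + Q*Q) + Q) = 6*((Q² + Q²) + Q) = 6*(2*Q² + Q) = 6*(Q + 2*Q²) = 6*Q + 12*Q²)
r(O, J) = (-2 + O)²
-1060*(r(l(p(-4, 4)), 23) - 763) = -1060*((-2 + 6*(-4)*(1 + 2*(-4)))² - 763) = -1060*((-2 + 6*(-4)*(1 - 8))² - 763) = -1060*((-2 + 6*(-4)*(-7))² - 763) = -1060*((-2 + 168)² - 763) = -1060*(166² - 763) = -1060*(27556 - 763) = -1060*26793 = -28400580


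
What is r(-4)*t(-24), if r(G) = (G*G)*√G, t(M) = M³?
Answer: -442368*I ≈ -4.4237e+5*I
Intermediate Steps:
r(G) = G^(5/2) (r(G) = G²*√G = G^(5/2))
r(-4)*t(-24) = (-4)^(5/2)*(-24)³ = (32*I)*(-13824) = -442368*I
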